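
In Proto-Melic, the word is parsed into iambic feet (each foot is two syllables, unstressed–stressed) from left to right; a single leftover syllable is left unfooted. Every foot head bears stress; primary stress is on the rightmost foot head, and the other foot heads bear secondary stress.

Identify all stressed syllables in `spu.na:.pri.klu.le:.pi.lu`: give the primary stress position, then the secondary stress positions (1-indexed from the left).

Parse left to right into iambic (σˈσ) feet: (spu.ˈna:) (pri.ˈklu) (le:.ˈpi) lu. Syllable 7 is left unfooted.
Foot heads (stressed positions): 2, 4, 6.
End Rule Rightmost: primary stress on the rightmost head = syllable 6.
Secondary stress on 2, 4: spu.ˌna:.pri.ˌklu.le:.ˈpi.lu.

primary 6, secondary 2, 4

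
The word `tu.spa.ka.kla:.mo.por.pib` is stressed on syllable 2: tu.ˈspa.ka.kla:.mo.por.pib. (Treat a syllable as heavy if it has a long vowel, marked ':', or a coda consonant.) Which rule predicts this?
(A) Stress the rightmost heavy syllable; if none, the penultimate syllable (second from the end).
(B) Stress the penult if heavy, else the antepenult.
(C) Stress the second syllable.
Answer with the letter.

C

Rule A → syllable 7 (observed: 2).
Rule B → syllable 6 (observed: 2).
Rule C → syllable 2 ✓.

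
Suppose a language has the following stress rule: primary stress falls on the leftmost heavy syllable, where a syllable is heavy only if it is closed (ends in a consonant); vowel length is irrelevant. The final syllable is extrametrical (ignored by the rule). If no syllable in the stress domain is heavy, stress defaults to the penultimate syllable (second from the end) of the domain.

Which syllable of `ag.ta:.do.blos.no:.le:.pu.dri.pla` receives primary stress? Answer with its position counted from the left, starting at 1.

The final syllable (9, pla) is extrametrical; the stress domain is syllables 1–8.
Weights: 1 ag H, 2 ta: L, 3 do L, 4 blos H, 5 no: L, 6 le: L, 7 pu L, 8 dri L.
Heavy syllables in the domain: 1, 4. The leftmost is syllable 1 (ag).
Primary stress: syllable 1 → ˈag.ta:.do.blos.no:.le:.pu.dri.pla.

1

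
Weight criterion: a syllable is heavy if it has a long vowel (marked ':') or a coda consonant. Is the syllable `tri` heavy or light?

light

`tri`: short vowel, open (no coda). Short vowel, open → light.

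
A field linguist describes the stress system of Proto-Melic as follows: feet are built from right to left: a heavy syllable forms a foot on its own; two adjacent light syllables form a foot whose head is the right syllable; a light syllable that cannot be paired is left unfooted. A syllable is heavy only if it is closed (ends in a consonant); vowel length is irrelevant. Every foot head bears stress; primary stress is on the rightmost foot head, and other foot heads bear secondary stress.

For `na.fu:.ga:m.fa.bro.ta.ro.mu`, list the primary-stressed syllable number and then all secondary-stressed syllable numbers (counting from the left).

primary 8, secondary 2, 3, 6

Weights: 1 na L, 2 fu: L, 3 ga:m H, 4 fa L, 5 bro L, 6 ta L, 7 ro L, 8 mu L.
Parse right to left (heavy = foot alone; LL = one foot; stranded L unfooted): (na.ˈfu:) (ˈga:m) fa (bro.ˈta) (ro.ˈmu).
Foot heads: 2, 3, 6, 8.
Primary stress on the rightmost head = syllable 8.
Secondary stress on 2, 3, 6: na.ˌfu:.ˌga:m.fa.bro.ˌta.ro.ˈmu.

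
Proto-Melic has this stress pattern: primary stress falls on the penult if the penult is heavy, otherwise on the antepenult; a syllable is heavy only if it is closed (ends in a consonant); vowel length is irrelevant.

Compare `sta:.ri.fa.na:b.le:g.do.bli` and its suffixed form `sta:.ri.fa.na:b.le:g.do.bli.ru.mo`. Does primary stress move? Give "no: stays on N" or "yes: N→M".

yes: 5→7

Base `sta:.ri.fa.na:b.le:g.do.bli` (7 syllables):
  Weights: 5 le:g H, 6 do L, 7 bli L.
  The penult (syllable 6, do) is light, so stress falls on the antepenult (syllable 5, le:g).
  → primary stress on syllable 5.
Suffixed `sta:.ri.fa.na:b.le:g.do.bli.ru.mo` (9 syllables):
  Weights: 7 bli L, 8 ru L, 9 mo L.
  The penult (syllable 8, ru) is light, so stress falls on the antepenult (syllable 7, bli).
  → primary stress on syllable 7.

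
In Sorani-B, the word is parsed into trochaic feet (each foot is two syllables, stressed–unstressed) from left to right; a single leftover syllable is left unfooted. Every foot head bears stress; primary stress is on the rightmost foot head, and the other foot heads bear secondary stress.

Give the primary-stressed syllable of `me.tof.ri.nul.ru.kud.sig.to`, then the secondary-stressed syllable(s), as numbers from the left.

primary 7, secondary 1, 3, 5

Parse left to right into trochaic (ˈσσ) feet: (ˈme.tof) (ˈri.nul) (ˈru.kud) (ˈsig.to).
Foot heads (stressed positions): 1, 3, 5, 7.
End Rule Rightmost: primary stress on the rightmost head = syllable 7.
Secondary stress on 1, 3, 5: ˌme.tof.ˌri.nul.ˌru.kud.ˈsig.to.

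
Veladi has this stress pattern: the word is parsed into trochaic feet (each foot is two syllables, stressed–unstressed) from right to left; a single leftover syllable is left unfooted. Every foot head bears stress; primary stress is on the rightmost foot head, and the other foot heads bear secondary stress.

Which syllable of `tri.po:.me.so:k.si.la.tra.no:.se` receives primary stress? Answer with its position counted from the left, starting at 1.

Parse right to left into trochaic (ˈσσ) feet: tri (ˈpo:.me) (ˈso:k.si) (ˈla.tra) (ˈno:.se). Syllable 1 is left unfooted.
Foot heads (stressed positions): 2, 4, 6, 8.
End Rule Rightmost: primary stress on the rightmost head = syllable 8.
Primary stress: syllable 8 → tri.po:.me.so:k.si.la.tra.ˈno:.se.

8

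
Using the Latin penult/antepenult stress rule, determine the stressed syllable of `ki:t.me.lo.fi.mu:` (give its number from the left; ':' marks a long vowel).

Classical Latin: stress the penult if heavy (long vowel or closed), else the antepenult.
Weights: 3 lo L, 4 fi L, 5 mu: H.
The penult (syllable 4, fi) is light, so stress falls on the antepenult (syllable 3, lo).
Stress on syllable 3: ki:t.me.ˈlo.fi.mu:.

3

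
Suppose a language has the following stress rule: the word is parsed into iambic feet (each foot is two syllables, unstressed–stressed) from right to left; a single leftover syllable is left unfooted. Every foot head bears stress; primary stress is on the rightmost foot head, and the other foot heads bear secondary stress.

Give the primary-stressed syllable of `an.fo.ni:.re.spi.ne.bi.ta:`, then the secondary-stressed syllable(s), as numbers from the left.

primary 8, secondary 2, 4, 6

Parse right to left into iambic (σˈσ) feet: (an.ˈfo) (ni:.ˈre) (spi.ˈne) (bi.ˈta:).
Foot heads (stressed positions): 2, 4, 6, 8.
End Rule Rightmost: primary stress on the rightmost head = syllable 8.
Secondary stress on 2, 4, 6: an.ˌfo.ni:.ˌre.spi.ˌne.bi.ˈta:.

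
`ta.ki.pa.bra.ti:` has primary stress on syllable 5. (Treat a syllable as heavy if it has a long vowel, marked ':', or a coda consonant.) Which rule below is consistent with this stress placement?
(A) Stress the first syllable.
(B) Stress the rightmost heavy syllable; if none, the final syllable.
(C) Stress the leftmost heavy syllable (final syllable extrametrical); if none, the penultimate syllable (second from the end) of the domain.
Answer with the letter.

Rule A → syllable 1 (observed: 5).
Rule B → syllable 5 ✓.
Rule C → syllable 3 (observed: 5).

B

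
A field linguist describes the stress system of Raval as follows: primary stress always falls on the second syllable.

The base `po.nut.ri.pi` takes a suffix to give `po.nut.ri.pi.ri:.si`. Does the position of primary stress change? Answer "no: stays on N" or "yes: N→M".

Base `po.nut.ri.pi` (4 syllables):
  The word has 4 syllables; the second syllable is syllable 2 (nut).
  → primary stress on syllable 2.
Suffixed `po.nut.ri.pi.ri:.si` (6 syllables):
  The word has 6 syllables; the second syllable is syllable 2 (nut).
  → primary stress on syllable 2.

no: stays on 2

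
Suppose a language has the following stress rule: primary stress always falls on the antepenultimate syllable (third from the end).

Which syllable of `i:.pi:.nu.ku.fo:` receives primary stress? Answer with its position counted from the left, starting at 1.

The word has 5 syllables; the antepenultimate syllable (third from the end) is syllable 3 (nu).
Primary stress: syllable 3 → i:.pi:.ˈnu.ku.fo:.

3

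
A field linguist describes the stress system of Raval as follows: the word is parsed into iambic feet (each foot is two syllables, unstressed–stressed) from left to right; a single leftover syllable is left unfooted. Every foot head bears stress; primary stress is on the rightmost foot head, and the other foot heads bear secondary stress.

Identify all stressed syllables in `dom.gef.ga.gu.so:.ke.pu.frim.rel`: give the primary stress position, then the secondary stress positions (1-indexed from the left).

primary 8, secondary 2, 4, 6

Parse left to right into iambic (σˈσ) feet: (dom.ˈgef) (ga.ˈgu) (so:.ˈke) (pu.ˈfrim) rel. Syllable 9 is left unfooted.
Foot heads (stressed positions): 2, 4, 6, 8.
End Rule Rightmost: primary stress on the rightmost head = syllable 8.
Secondary stress on 2, 4, 6: dom.ˌgef.ga.ˌgu.so:.ˌke.pu.ˈfrim.rel.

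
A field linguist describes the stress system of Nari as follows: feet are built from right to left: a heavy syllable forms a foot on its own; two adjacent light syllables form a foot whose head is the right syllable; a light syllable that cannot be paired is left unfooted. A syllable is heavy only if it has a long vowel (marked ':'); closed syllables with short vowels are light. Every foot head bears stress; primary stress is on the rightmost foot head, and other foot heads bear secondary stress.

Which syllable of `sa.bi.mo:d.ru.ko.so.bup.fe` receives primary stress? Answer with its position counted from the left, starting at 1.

Weights: 1 sa L, 2 bi L, 3 mo:d H, 4 ru L, 5 ko L, 6 so L, 7 bup L, 8 fe L.
Parse right to left (heavy = foot alone; LL = one foot; stranded L unfooted): (sa.ˈbi) (ˈmo:d) ru (ko.ˈso) (bup.ˈfe).
Foot heads: 2, 3, 6, 8.
Primary stress on the rightmost head = syllable 8.
Primary stress: syllable 8 → sa.bi.mo:d.ru.ko.so.bup.ˈfe.

8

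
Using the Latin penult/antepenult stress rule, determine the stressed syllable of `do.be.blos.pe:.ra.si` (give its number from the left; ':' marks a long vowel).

4

Classical Latin: stress the penult if heavy (long vowel or closed), else the antepenult.
Weights: 4 pe: H, 5 ra L, 6 si L.
The penult (syllable 5, ra) is light, so stress falls on the antepenult (syllable 4, pe:).
Stress on syllable 4: do.be.blos.ˈpe:.ra.si.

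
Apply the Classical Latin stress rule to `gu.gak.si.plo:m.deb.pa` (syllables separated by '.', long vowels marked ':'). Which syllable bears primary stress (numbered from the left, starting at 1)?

Classical Latin: stress the penult if heavy (long vowel or closed), else the antepenult.
Weights: 4 plo:m H, 5 deb H, 6 pa L.
The penult (syllable 5, deb) is heavy, so it takes stress.
Stress on syllable 5: gu.gak.si.plo:m.ˈdeb.pa.

5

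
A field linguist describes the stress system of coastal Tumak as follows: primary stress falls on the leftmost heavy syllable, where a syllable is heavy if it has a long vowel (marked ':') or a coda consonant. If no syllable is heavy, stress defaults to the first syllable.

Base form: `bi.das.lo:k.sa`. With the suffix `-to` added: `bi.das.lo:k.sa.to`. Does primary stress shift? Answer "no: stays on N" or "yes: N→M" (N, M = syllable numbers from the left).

Base `bi.das.lo:k.sa` (4 syllables):
  Weights: 1 bi L, 2 das H, 3 lo:k H, 4 sa L.
  Heavy syllables in the domain: 2, 3. The leftmost is syllable 2 (das).
  → primary stress on syllable 2.
Suffixed `bi.das.lo:k.sa.to` (5 syllables):
  Weights: 1 bi L, 2 das H, 3 lo:k H, 4 sa L, 5 to L.
  Heavy syllables in the domain: 2, 3. The leftmost is syllable 2 (das).
  → primary stress on syllable 2.

no: stays on 2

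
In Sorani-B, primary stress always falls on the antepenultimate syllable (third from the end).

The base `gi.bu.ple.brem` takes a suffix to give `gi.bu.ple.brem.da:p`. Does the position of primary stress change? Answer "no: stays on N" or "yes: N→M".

yes: 2→3

Base `gi.bu.ple.brem` (4 syllables):
  The word has 4 syllables; the antepenultimate syllable (third from the end) is syllable 2 (bu).
  → primary stress on syllable 2.
Suffixed `gi.bu.ple.brem.da:p` (5 syllables):
  The word has 5 syllables; the antepenultimate syllable (third from the end) is syllable 3 (ple).
  → primary stress on syllable 3.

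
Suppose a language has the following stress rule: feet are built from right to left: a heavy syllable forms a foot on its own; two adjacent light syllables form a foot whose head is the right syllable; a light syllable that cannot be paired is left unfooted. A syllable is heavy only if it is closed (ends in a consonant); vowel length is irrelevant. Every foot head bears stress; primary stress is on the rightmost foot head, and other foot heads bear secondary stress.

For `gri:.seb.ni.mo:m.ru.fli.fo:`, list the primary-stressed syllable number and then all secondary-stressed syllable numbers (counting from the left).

primary 7, secondary 2, 4

Weights: 1 gri: L, 2 seb H, 3 ni L, 4 mo:m H, 5 ru L, 6 fli L, 7 fo: L.
Parse right to left (heavy = foot alone; LL = one foot; stranded L unfooted): gri: (ˈseb) ni (ˈmo:m) ru (fli.ˈfo:).
Foot heads: 2, 4, 7.
Primary stress on the rightmost head = syllable 7.
Secondary stress on 2, 4: gri:.ˌseb.ni.ˌmo:m.ru.fli.ˈfo:.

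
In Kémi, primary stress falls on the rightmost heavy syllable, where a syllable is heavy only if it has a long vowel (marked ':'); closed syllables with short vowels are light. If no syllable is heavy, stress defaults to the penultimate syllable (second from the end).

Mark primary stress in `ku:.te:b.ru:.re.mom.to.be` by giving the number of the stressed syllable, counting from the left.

3

Weights: 1 ku: H, 2 te:b H, 3 ru: H, 4 re L, 5 mom L, 6 to L, 7 be L.
Heavy syllables in the domain: 1, 2, 3. The rightmost is syllable 3 (ru:).
Primary stress: syllable 3 → ku:.te:b.ˈru:.re.mom.to.be.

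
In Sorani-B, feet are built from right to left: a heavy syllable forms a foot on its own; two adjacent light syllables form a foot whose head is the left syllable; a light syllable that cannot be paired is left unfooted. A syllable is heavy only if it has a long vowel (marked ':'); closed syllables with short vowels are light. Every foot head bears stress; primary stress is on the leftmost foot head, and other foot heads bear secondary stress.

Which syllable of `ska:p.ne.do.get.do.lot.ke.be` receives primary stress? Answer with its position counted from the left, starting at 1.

1

Weights: 1 ska:p H, 2 ne L, 3 do L, 4 get L, 5 do L, 6 lot L, 7 ke L, 8 be L.
Parse right to left (heavy = foot alone; LL = one foot; stranded L unfooted): (ˈska:p) ne (ˈdo.get) (ˈdo.lot) (ˈke.be).
Foot heads: 1, 3, 5, 7.
Primary stress on the leftmost head = syllable 1.
Primary stress: syllable 1 → ˈska:p.ne.do.get.do.lot.ke.be.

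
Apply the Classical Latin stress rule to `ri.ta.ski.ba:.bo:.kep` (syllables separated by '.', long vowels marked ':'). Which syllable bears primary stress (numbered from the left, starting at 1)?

5

Classical Latin: stress the penult if heavy (long vowel or closed), else the antepenult.
Weights: 4 ba: H, 5 bo: H, 6 kep H.
The penult (syllable 5, bo:) is heavy, so it takes stress.
Stress on syllable 5: ri.ta.ski.ba:.ˈbo:.kep.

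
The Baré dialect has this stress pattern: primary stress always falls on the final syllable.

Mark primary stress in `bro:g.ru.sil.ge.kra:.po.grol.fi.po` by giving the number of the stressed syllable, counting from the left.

9

The word has 9 syllables; the final syllable is syllable 9 (po).
Primary stress: syllable 9 → bro:g.ru.sil.ge.kra:.po.grol.fi.ˈpo.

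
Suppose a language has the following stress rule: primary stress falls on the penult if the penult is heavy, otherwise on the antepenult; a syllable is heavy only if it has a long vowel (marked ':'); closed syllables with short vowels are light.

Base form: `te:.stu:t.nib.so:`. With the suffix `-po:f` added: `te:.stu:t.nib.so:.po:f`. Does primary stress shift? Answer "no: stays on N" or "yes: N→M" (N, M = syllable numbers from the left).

yes: 2→4

Base `te:.stu:t.nib.so:` (4 syllables):
  Weights: 2 stu:t H, 3 nib L, 4 so: H.
  The penult (syllable 3, nib) is light, so stress falls on the antepenult (syllable 2, stu:t).
  → primary stress on syllable 2.
Suffixed `te:.stu:t.nib.so:.po:f` (5 syllables):
  Weights: 3 nib L, 4 so: H, 5 po:f H.
  The penult (syllable 4, so:) is heavy, so it takes stress.
  → primary stress on syllable 4.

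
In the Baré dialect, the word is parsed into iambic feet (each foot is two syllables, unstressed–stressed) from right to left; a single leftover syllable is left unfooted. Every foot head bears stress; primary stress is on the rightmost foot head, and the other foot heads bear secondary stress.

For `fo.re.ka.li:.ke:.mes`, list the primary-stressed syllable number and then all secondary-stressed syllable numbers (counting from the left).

Parse right to left into iambic (σˈσ) feet: (fo.ˈre) (ka.ˈli:) (ke:.ˈmes).
Foot heads (stressed positions): 2, 4, 6.
End Rule Rightmost: primary stress on the rightmost head = syllable 6.
Secondary stress on 2, 4: fo.ˌre.ka.ˌli:.ke:.ˈmes.

primary 6, secondary 2, 4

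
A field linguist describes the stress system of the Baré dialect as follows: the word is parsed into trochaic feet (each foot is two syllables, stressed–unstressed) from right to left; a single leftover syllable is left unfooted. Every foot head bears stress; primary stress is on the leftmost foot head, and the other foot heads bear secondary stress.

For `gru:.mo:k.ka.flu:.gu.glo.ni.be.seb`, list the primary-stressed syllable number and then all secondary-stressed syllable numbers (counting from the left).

Parse right to left into trochaic (ˈσσ) feet: gru: (ˈmo:k.ka) (ˈflu:.gu) (ˈglo.ni) (ˈbe.seb). Syllable 1 is left unfooted.
Foot heads (stressed positions): 2, 4, 6, 8.
End Rule Leftmost: primary stress on the leftmost head = syllable 2.
Secondary stress on 4, 6, 8: gru:.ˈmo:k.ka.ˌflu:.gu.ˌglo.ni.ˌbe.seb.

primary 2, secondary 4, 6, 8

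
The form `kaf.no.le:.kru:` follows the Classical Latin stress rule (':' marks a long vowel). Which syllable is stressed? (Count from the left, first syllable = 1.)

3

Classical Latin: stress the penult if heavy (long vowel or closed), else the antepenult.
Weights: 2 no L, 3 le: H, 4 kru: H.
The penult (syllable 3, le:) is heavy, so it takes stress.
Stress on syllable 3: kaf.no.ˈle:.kru:.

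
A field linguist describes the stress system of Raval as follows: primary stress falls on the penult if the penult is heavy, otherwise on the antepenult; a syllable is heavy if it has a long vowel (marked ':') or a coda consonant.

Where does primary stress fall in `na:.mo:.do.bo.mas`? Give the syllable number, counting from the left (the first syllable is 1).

3

Weights: 3 do L, 4 bo L, 5 mas H.
The penult (syllable 4, bo) is light, so stress falls on the antepenult (syllable 3, do).
Primary stress: syllable 3 → na:.mo:.ˈdo.bo.mas.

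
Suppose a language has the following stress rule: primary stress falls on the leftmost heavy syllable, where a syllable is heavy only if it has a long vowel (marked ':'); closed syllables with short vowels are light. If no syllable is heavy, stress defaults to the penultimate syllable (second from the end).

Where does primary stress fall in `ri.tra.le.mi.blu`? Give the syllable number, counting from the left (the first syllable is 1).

Weights: 1 ri L, 2 tra L, 3 le L, 4 mi L, 5 blu L.
No heavy syllable in the domain; default to the penultimate syllable (second from the end) = syllable 4.
Primary stress: syllable 4 → ri.tra.le.ˈmi.blu.

4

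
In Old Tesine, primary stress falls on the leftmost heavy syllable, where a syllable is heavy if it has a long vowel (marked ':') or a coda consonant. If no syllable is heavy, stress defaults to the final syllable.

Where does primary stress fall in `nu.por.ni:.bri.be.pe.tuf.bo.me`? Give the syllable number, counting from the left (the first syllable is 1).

Weights: 1 nu L, 2 por H, 3 ni: H, 4 bri L, 5 be L, 6 pe L, 7 tuf H, 8 bo L, 9 me L.
Heavy syllables in the domain: 2, 3, 7. The leftmost is syllable 2 (por).
Primary stress: syllable 2 → nu.ˈpor.ni:.bri.be.pe.tuf.bo.me.

2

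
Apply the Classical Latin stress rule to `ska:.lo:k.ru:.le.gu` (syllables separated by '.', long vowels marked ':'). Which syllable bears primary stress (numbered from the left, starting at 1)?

Classical Latin: stress the penult if heavy (long vowel or closed), else the antepenult.
Weights: 3 ru: H, 4 le L, 5 gu L.
The penult (syllable 4, le) is light, so stress falls on the antepenult (syllable 3, ru:).
Stress on syllable 3: ska:.lo:k.ˈru:.le.gu.

3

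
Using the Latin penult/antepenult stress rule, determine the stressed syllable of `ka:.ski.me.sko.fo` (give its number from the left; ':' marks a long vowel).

3

Classical Latin: stress the penult if heavy (long vowel or closed), else the antepenult.
Weights: 3 me L, 4 sko L, 5 fo L.
The penult (syllable 4, sko) is light, so stress falls on the antepenult (syllable 3, me).
Stress on syllable 3: ka:.ski.ˈme.sko.fo.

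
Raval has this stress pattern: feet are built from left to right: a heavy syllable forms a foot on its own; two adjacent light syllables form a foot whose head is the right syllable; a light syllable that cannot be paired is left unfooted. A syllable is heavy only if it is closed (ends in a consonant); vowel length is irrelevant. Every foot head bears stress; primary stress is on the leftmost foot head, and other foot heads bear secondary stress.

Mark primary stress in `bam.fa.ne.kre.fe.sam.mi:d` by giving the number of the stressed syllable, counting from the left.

Weights: 1 bam H, 2 fa L, 3 ne L, 4 kre L, 5 fe L, 6 sam H, 7 mi:d H.
Parse left to right (heavy = foot alone; LL = one foot; stranded L unfooted): (ˈbam) (fa.ˈne) (kre.ˈfe) (ˈsam) (ˈmi:d).
Foot heads: 1, 3, 5, 6, 7.
Primary stress on the leftmost head = syllable 1.
Primary stress: syllable 1 → ˈbam.fa.ne.kre.fe.sam.mi:d.

1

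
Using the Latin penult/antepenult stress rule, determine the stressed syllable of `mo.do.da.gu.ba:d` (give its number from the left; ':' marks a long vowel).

Classical Latin: stress the penult if heavy (long vowel or closed), else the antepenult.
Weights: 3 da L, 4 gu L, 5 ba:d H.
The penult (syllable 4, gu) is light, so stress falls on the antepenult (syllable 3, da).
Stress on syllable 3: mo.do.ˈda.gu.ba:d.

3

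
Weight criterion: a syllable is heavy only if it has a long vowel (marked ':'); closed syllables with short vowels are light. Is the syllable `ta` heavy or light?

light

`ta`: short vowel, open (no coda). Short vowel → light.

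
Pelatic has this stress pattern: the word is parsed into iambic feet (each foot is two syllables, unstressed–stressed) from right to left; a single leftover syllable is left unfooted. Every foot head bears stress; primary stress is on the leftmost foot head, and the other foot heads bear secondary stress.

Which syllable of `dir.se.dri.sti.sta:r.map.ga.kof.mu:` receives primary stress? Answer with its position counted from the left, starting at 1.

Parse right to left into iambic (σˈσ) feet: dir (se.ˈdri) (sti.ˈsta:r) (map.ˈga) (kof.ˈmu:). Syllable 1 is left unfooted.
Foot heads (stressed positions): 3, 5, 7, 9.
End Rule Leftmost: primary stress on the leftmost head = syllable 3.
Primary stress: syllable 3 → dir.se.ˈdri.sti.sta:r.map.ga.kof.mu:.

3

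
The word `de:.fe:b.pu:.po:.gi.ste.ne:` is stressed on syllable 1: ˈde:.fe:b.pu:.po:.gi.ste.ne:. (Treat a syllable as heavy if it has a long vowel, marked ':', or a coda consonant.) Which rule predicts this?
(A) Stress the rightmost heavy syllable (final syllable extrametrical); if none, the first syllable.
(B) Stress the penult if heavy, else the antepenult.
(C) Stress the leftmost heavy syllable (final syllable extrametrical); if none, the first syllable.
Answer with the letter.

C

Rule A → syllable 4 (observed: 1).
Rule B → syllable 5 (observed: 1).
Rule C → syllable 1 ✓.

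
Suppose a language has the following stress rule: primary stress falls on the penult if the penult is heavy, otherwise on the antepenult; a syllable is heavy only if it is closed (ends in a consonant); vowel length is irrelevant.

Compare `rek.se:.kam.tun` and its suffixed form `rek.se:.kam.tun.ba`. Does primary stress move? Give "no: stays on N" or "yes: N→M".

yes: 3→4

Base `rek.se:.kam.tun` (4 syllables):
  Weights: 2 se: L, 3 kam H, 4 tun H.
  The penult (syllable 3, kam) is heavy, so it takes stress.
  → primary stress on syllable 3.
Suffixed `rek.se:.kam.tun.ba` (5 syllables):
  Weights: 3 kam H, 4 tun H, 5 ba L.
  The penult (syllable 4, tun) is heavy, so it takes stress.
  → primary stress on syllable 4.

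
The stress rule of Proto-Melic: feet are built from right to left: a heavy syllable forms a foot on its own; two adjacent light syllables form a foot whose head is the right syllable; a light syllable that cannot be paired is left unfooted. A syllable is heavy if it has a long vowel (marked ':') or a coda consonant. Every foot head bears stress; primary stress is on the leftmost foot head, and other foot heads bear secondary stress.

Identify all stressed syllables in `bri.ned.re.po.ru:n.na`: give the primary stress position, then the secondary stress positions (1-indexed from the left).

primary 2, secondary 4, 5

Weights: 1 bri L, 2 ned H, 3 re L, 4 po L, 5 ru:n H, 6 na L.
Parse right to left (heavy = foot alone; LL = one foot; stranded L unfooted): bri (ˈned) (re.ˈpo) (ˈru:n) na.
Foot heads: 2, 4, 5.
Primary stress on the leftmost head = syllable 2.
Secondary stress on 4, 5: bri.ˈned.re.ˌpo.ˌru:n.na.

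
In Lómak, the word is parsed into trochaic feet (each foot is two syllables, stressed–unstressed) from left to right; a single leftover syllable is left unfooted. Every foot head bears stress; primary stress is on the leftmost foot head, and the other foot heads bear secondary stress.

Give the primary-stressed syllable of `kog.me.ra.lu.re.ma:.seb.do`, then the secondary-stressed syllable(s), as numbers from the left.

Parse left to right into trochaic (ˈσσ) feet: (ˈkog.me) (ˈra.lu) (ˈre.ma:) (ˈseb.do).
Foot heads (stressed positions): 1, 3, 5, 7.
End Rule Leftmost: primary stress on the leftmost head = syllable 1.
Secondary stress on 3, 5, 7: ˈkog.me.ˌra.lu.ˌre.ma:.ˌseb.do.

primary 1, secondary 3, 5, 7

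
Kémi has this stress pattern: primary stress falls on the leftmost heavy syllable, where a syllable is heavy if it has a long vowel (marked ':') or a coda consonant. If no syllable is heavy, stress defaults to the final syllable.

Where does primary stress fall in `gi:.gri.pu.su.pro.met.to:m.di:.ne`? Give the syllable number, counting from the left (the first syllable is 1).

1

Weights: 1 gi: H, 2 gri L, 3 pu L, 4 su L, 5 pro L, 6 met H, 7 to:m H, 8 di: H, 9 ne L.
Heavy syllables in the domain: 1, 6, 7, 8. The leftmost is syllable 1 (gi:).
Primary stress: syllable 1 → ˈgi:.gri.pu.su.pro.met.to:m.di:.ne.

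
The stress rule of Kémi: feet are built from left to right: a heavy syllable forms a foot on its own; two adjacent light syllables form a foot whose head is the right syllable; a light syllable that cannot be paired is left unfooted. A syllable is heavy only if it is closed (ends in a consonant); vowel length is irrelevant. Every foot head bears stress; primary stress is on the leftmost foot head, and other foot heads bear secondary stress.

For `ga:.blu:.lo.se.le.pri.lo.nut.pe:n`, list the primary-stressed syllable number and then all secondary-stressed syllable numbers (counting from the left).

Weights: 1 ga: L, 2 blu: L, 3 lo L, 4 se L, 5 le L, 6 pri L, 7 lo L, 8 nut H, 9 pe:n H.
Parse left to right (heavy = foot alone; LL = one foot; stranded L unfooted): (ga:.ˈblu:) (lo.ˈse) (le.ˈpri) lo (ˈnut) (ˈpe:n).
Foot heads: 2, 4, 6, 8, 9.
Primary stress on the leftmost head = syllable 2.
Secondary stress on 4, 6, 8, 9: ga:.ˈblu:.lo.ˌse.le.ˌpri.lo.ˌnut.ˌpe:n.

primary 2, secondary 4, 6, 8, 9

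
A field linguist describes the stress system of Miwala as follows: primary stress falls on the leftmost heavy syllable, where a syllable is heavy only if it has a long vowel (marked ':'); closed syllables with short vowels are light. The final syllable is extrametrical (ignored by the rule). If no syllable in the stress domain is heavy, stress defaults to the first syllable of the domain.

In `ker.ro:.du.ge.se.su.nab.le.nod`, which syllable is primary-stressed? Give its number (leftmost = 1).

The final syllable (9, nod) is extrametrical; the stress domain is syllables 1–8.
Weights: 1 ker L, 2 ro: H, 3 du L, 4 ge L, 5 se L, 6 su L, 7 nab L, 8 le L.
Heavy syllables in the domain: 2. The leftmost is syllable 2 (ro:).
Primary stress: syllable 2 → ker.ˈro:.du.ge.se.su.nab.le.nod.

2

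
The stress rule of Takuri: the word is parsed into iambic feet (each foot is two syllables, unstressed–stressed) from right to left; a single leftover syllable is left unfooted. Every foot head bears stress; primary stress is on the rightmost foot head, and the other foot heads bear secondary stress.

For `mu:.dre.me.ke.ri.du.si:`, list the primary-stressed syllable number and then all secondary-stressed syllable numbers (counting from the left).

Parse right to left into iambic (σˈσ) feet: mu: (dre.ˈme) (ke.ˈri) (du.ˈsi:). Syllable 1 is left unfooted.
Foot heads (stressed positions): 3, 5, 7.
End Rule Rightmost: primary stress on the rightmost head = syllable 7.
Secondary stress on 3, 5: mu:.dre.ˌme.ke.ˌri.du.ˈsi:.

primary 7, secondary 3, 5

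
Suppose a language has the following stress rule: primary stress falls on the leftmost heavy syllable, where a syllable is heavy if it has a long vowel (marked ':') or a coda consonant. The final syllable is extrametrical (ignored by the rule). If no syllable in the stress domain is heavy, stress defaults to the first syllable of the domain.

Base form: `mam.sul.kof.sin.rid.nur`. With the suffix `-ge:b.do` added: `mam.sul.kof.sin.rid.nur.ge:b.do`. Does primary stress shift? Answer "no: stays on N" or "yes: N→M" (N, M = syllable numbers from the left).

Base `mam.sul.kof.sin.rid.nur` (6 syllables):
  The final syllable (6, nur) is extrametrical; the stress domain is syllables 1–5.
  Weights: 1 mam H, 2 sul H, 3 kof H, 4 sin H, 5 rid H.
  Heavy syllables in the domain: 1, 2, 3, 4, 5. The leftmost is syllable 1 (mam).
  → primary stress on syllable 1.
Suffixed `mam.sul.kof.sin.rid.nur.ge:b.do` (8 syllables):
  The final syllable (8, do) is extrametrical; the stress domain is syllables 1–7.
  Weights: 1 mam H, 2 sul H, 3 kof H, 4 sin H, 5 rid H, 6 nur H, 7 ge:b H.
  Heavy syllables in the domain: 1, 2, 3, 4, 5, 6, 7. The leftmost is syllable 1 (mam).
  → primary stress on syllable 1.

no: stays on 1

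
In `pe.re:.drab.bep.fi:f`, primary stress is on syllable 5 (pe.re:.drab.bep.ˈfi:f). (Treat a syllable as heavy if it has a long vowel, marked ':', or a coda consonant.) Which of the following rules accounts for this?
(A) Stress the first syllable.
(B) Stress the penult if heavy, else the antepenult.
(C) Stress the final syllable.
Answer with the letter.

C

Rule A → syllable 1 (observed: 5).
Rule B → syllable 4 (observed: 5).
Rule C → syllable 5 ✓.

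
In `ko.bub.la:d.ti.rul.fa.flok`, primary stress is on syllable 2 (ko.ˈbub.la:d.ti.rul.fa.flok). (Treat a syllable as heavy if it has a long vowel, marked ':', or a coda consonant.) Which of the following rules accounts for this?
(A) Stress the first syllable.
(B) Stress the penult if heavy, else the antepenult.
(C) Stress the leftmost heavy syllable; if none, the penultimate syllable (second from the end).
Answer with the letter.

C

Rule A → syllable 1 (observed: 2).
Rule B → syllable 5 (observed: 2).
Rule C → syllable 2 ✓.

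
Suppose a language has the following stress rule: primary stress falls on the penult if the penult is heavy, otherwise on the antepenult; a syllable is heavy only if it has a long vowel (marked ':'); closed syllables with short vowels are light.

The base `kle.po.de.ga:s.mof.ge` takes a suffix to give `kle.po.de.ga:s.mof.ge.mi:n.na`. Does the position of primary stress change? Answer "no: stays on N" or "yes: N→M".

yes: 4→7

Base `kle.po.de.ga:s.mof.ge` (6 syllables):
  Weights: 4 ga:s H, 5 mof L, 6 ge L.
  The penult (syllable 5, mof) is light, so stress falls on the antepenult (syllable 4, ga:s).
  → primary stress on syllable 4.
Suffixed `kle.po.de.ga:s.mof.ge.mi:n.na` (8 syllables):
  Weights: 6 ge L, 7 mi:n H, 8 na L.
  The penult (syllable 7, mi:n) is heavy, so it takes stress.
  → primary stress on syllable 7.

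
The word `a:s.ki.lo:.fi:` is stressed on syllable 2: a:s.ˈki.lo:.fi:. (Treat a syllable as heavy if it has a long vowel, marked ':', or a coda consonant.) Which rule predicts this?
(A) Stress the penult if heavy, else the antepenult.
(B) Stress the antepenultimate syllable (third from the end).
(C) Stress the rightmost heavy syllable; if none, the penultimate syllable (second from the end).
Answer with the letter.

B

Rule A → syllable 3 (observed: 2).
Rule B → syllable 2 ✓.
Rule C → syllable 4 (observed: 2).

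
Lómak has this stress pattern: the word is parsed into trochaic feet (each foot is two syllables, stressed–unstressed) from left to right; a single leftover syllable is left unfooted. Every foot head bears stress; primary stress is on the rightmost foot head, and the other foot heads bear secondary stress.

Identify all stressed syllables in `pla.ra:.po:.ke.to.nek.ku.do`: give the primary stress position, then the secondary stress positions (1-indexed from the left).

primary 7, secondary 1, 3, 5

Parse left to right into trochaic (ˈσσ) feet: (ˈpla.ra:) (ˈpo:.ke) (ˈto.nek) (ˈku.do).
Foot heads (stressed positions): 1, 3, 5, 7.
End Rule Rightmost: primary stress on the rightmost head = syllable 7.
Secondary stress on 1, 3, 5: ˌpla.ra:.ˌpo:.ke.ˌto.nek.ˈku.do.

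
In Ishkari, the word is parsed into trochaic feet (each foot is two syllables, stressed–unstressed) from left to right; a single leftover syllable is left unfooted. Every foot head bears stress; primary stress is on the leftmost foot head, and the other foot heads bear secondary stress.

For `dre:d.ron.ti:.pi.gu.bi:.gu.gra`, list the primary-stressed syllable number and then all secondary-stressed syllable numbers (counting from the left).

primary 1, secondary 3, 5, 7

Parse left to right into trochaic (ˈσσ) feet: (ˈdre:d.ron) (ˈti:.pi) (ˈgu.bi:) (ˈgu.gra).
Foot heads (stressed positions): 1, 3, 5, 7.
End Rule Leftmost: primary stress on the leftmost head = syllable 1.
Secondary stress on 3, 5, 7: ˈdre:d.ron.ˌti:.pi.ˌgu.bi:.ˌgu.gra.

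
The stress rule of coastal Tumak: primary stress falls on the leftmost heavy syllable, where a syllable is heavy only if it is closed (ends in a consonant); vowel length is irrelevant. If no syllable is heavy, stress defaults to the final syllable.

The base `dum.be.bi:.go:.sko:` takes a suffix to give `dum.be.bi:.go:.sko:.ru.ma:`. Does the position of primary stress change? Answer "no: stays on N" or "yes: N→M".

no: stays on 1

Base `dum.be.bi:.go:.sko:` (5 syllables):
  Weights: 1 dum H, 2 be L, 3 bi: L, 4 go: L, 5 sko: L.
  Heavy syllables in the domain: 1. The leftmost is syllable 1 (dum).
  → primary stress on syllable 1.
Suffixed `dum.be.bi:.go:.sko:.ru.ma:` (7 syllables):
  Weights: 1 dum H, 2 be L, 3 bi: L, 4 go: L, 5 sko: L, 6 ru L, 7 ma: L.
  Heavy syllables in the domain: 1. The leftmost is syllable 1 (dum).
  → primary stress on syllable 1.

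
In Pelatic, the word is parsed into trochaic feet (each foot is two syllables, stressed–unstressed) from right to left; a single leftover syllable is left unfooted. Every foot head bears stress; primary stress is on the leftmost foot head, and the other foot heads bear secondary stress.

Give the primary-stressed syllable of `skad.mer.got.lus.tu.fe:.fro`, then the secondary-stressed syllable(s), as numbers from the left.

primary 2, secondary 4, 6

Parse right to left into trochaic (ˈσσ) feet: skad (ˈmer.got) (ˈlus.tu) (ˈfe:.fro). Syllable 1 is left unfooted.
Foot heads (stressed positions): 2, 4, 6.
End Rule Leftmost: primary stress on the leftmost head = syllable 2.
Secondary stress on 4, 6: skad.ˈmer.got.ˌlus.tu.ˌfe:.fro.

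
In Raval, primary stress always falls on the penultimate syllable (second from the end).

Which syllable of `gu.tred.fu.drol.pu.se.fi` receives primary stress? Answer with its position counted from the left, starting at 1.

6

The word has 7 syllables; the penultimate syllable (second from the end) is syllable 6 (se).
Primary stress: syllable 6 → gu.tred.fu.drol.pu.ˈse.fi.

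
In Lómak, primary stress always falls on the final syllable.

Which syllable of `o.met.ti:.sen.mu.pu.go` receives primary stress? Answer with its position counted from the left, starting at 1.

The word has 7 syllables; the final syllable is syllable 7 (go).
Primary stress: syllable 7 → o.met.ti:.sen.mu.pu.ˈgo.

7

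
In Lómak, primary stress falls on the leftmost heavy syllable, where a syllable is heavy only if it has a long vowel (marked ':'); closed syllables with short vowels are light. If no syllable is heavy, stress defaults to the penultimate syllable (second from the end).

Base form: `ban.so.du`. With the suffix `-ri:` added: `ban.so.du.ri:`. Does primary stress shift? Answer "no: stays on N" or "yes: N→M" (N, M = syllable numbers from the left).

yes: 2→4

Base `ban.so.du` (3 syllables):
  Weights: 1 ban L, 2 so L, 3 du L.
  No heavy syllable in the domain; default to the penultimate syllable (second from the end) = syllable 2.
  → primary stress on syllable 2.
Suffixed `ban.so.du.ri:` (4 syllables):
  Weights: 1 ban L, 2 so L, 3 du L, 4 ri: H.
  Heavy syllables in the domain: 4. The leftmost is syllable 4 (ri:).
  → primary stress on syllable 4.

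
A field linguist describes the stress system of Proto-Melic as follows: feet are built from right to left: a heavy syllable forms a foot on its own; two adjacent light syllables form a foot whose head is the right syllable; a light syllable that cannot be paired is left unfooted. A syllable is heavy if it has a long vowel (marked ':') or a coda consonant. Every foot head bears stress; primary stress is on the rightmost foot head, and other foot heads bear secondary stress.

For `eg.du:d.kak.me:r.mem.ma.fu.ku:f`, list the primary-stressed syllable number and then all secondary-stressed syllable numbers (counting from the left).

primary 8, secondary 1, 2, 3, 4, 5, 7

Weights: 1 eg H, 2 du:d H, 3 kak H, 4 me:r H, 5 mem H, 6 ma L, 7 fu L, 8 ku:f H.
Parse right to left (heavy = foot alone; LL = one foot; stranded L unfooted): (ˈeg) (ˈdu:d) (ˈkak) (ˈme:r) (ˈmem) (ma.ˈfu) (ˈku:f).
Foot heads: 1, 2, 3, 4, 5, 7, 8.
Primary stress on the rightmost head = syllable 8.
Secondary stress on 1, 2, 3, 4, 5, 7: ˌeg.ˌdu:d.ˌkak.ˌme:r.ˌmem.ma.ˌfu.ˈku:f.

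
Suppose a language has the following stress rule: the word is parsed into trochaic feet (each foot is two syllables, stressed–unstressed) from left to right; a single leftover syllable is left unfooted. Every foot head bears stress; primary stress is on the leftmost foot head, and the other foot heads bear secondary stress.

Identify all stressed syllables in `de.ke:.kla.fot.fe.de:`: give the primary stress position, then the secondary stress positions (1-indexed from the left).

Parse left to right into trochaic (ˈσσ) feet: (ˈde.ke:) (ˈkla.fot) (ˈfe.de:).
Foot heads (stressed positions): 1, 3, 5.
End Rule Leftmost: primary stress on the leftmost head = syllable 1.
Secondary stress on 3, 5: ˈde.ke:.ˌkla.fot.ˌfe.de:.

primary 1, secondary 3, 5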